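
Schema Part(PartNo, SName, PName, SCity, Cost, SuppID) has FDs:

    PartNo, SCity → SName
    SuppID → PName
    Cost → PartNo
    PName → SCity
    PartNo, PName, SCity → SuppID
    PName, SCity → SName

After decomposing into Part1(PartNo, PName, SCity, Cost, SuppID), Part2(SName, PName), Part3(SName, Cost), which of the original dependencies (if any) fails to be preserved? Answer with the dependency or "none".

Check PartNo, SCity → SName: no single fragment contains all of {PartNo, SName, SCity}, and the restricted closure of {PartNo, SCity} across the fragments never reaches {SName}.
SuppID → PName is preserved.
Cost → PartNo is preserved.
PName → SCity is preserved.
PartNo, PName, SCity → SuppID is preserved.
PName, SCity → SName is preserved.

PartNo, SCity → SName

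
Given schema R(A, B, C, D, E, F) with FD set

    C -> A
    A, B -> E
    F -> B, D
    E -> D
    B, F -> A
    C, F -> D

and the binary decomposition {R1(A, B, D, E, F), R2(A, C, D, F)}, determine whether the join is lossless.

Common attributes: R1 ∩ R2 = {A, D, F}.
Closure of {A, D, F}: F → B, D applies, adding B; A, B → E applies, adding E. So (A, D, F)⁺ = {A, B, D, E, F}.
This closure contains every attribute of R1, so R1 ∩ R2 → R1. The join is lossless.

Yes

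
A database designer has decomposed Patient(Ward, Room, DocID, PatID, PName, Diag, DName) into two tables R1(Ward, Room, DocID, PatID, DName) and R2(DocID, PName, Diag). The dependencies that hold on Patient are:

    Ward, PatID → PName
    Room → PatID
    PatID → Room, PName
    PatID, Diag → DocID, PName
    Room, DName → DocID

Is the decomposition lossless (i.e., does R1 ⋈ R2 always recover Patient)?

Common attributes: R1 ∩ R2 = {DocID}.
No dependency enlarges {DocID}, so (DocID)⁺ = {DocID}.
The closure contains neither all of R1 = {Ward, Room, DocID, PatID, DName} nor all of R2 = {DocID, PName, Diag}, so the common attributes are not a superkey of either fragment. The join is lossy.

No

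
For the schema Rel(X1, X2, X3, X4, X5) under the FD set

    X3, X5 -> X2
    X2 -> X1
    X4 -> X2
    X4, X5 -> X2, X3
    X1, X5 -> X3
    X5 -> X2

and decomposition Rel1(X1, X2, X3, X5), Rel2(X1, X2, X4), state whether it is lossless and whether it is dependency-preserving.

Lossless test: (X1, X2)⁺ = {X1, X2}, which is a superkey of neither fragment — lossy.
Dependency preservation: X4, X5 → X2, X3 is not contained in any single fragment, but the restricted closure of its left-hand side across the fragments still reaches the right-hand side; the remaining FDs each lie inside some fragment. All dependencies are preserved.

lossy but dependency-preserving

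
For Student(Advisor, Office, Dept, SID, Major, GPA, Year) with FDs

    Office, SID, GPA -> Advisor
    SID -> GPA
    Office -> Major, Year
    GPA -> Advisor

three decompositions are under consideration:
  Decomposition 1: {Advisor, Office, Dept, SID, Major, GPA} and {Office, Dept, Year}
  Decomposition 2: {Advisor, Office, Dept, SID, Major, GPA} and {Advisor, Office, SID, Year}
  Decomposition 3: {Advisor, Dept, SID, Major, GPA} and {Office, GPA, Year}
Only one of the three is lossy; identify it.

Decomposition 3

Decomposition 1: common = {Office, Dept}, closure = {Office, Dept, Major, Year} → lossless.
Decomposition 2: common = {Advisor, Office, SID}, closure = {Advisor, Office, SID, Major, GPA, Year} → lossless.
Decomposition 3: common = {GPA}, closure = {Advisor, GPA} → lossy.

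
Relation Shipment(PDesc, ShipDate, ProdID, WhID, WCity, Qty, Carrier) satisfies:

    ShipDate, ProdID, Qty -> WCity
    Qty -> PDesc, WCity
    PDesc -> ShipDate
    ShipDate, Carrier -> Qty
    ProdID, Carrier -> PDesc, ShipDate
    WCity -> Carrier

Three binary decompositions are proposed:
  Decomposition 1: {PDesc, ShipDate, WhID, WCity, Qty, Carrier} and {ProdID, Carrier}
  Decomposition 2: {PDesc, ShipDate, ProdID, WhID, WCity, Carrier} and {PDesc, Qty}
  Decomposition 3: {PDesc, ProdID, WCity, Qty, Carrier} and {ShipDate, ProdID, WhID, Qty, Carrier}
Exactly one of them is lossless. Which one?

Decomposition 1: common = {Carrier}, closure = {Carrier} → lossy.
Decomposition 2: common = {PDesc}, closure = {PDesc, ShipDate} → lossy.
Decomposition 3: common = {ProdID, Qty, Carrier}, closure = {PDesc, ShipDate, ProdID, WCity, Qty, Carrier} → lossless.

Decomposition 3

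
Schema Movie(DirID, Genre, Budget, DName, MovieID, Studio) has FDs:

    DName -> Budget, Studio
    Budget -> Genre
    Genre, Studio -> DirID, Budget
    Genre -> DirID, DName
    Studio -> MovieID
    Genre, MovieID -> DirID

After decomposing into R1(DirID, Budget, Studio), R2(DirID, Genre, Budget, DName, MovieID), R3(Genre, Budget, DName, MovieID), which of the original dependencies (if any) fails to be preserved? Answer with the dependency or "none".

Studio -> MovieID

Check Studio → MovieID: no single fragment contains all of {MovieID, Studio}, and the restricted closure of {Studio} across the fragments never reaches {MovieID}.
DName → Budget, Studio is preserved.
Budget → Genre is preserved.
Genre, Studio → DirID, Budget is preserved.
Genre → DirID, DName is preserved.
Genre, MovieID → DirID is preserved.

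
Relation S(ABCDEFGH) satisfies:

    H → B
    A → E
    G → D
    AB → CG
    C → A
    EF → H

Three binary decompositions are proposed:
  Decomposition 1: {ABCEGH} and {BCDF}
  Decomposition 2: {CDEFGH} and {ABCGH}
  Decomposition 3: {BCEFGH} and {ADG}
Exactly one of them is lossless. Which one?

Decomposition 2

Decomposition 1: common = {BC}, closure = {ABCDEG} → lossy.
Decomposition 2: common = {CGH}, closure = {ABCDEGH} → lossless.
Decomposition 3: common = {G}, closure = {DG} → lossy.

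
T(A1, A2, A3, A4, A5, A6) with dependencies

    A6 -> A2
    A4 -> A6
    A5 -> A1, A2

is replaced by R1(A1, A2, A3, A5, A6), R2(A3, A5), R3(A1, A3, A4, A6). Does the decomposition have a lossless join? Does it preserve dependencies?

Lossless test (chase): Rows 1 and 3 agree on A6; apply A6→A2 and equate their A2 entries. Rows 1 and 2 agree on A5; apply A5→A1, A2 and equate their A1, A2 entries. No row becomes fully distinguished — the join is lossy.
Dependency preservation: every FD's attributes lie within a single fragment, so each can be enforced locally — preserved.

lossy but dependency-preserving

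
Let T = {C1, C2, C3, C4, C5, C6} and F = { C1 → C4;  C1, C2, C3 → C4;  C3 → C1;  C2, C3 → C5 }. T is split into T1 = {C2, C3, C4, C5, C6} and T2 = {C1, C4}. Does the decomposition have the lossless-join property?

No

Common attributes: T1 ∩ T2 = {C4}.
No dependency enlarges {C4}, so (C4)⁺ = {C4}.
The closure contains neither all of T1 = {C2, C3, C4, C5, C6} nor all of T2 = {C1, C4}, so the common attributes are not a superkey of either fragment. The join is lossy.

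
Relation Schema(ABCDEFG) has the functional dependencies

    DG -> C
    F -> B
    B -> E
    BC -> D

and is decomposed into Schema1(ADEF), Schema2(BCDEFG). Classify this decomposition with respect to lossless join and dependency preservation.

Lossless test: (DEF)⁺ = {BDEF}, which is a superkey of neither fragment — lossy.
Dependency preservation: every FD's attributes lie within a single fragment, so each can be enforced locally — preserved.

lossy but dependency-preserving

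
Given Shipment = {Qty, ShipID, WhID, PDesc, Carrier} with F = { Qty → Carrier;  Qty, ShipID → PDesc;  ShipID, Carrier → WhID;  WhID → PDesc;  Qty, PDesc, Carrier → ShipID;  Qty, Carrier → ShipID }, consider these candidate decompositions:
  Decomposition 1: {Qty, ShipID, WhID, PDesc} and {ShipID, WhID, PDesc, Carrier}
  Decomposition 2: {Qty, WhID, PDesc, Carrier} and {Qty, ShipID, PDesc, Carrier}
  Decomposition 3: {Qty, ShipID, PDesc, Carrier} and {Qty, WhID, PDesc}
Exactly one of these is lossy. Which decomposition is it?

Decomposition 1: common = {ShipID, WhID, PDesc}, closure = {ShipID, WhID, PDesc} → lossy.
Decomposition 2: common = {Qty, PDesc, Carrier}, closure = {Qty, ShipID, WhID, PDesc, Carrier} → lossless.
Decomposition 3: common = {Qty, PDesc}, closure = {Qty, ShipID, WhID, PDesc, Carrier} → lossless.

Decomposition 1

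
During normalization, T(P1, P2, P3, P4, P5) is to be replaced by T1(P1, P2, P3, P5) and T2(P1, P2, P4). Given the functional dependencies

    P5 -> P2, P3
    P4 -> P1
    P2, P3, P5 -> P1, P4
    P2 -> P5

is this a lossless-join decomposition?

Yes

Common attributes: T1 ∩ T2 = {P1, P2}.
Closure of {P1, P2}: P2 → P5 applies, adding P5; P5 → P2, P3 applies, adding P3; P2, P3, P5 → P1, P4 applies, adding P4. So (P1, P2)⁺ = {P1, P2, P3, P4, P5}.
This closure contains every attribute of T1, so T1 ∩ T2 → T1. The join is lossless.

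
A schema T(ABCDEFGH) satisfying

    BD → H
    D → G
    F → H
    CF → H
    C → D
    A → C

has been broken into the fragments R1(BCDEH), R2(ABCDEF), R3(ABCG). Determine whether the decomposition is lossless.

Yes

Chase test. Columns are ABCDEFGH; row i has aⱼ where attribute j ∈ Ri, else bᵢⱼ.
Initial tableau (one row per fragment):
  row 1: b11 a2 a3 a4 a5 b16 b17 a8
  row 2: a1 a2 a3 a4 a5 a6 b27 b28
  row 3: a1 a2 a3 b34 b35 b36 a7 b38
Rows 1 and 2 agree on BD; apply BD→H and equate their H entries.
Rows 1 and 2 agree on D; apply D→G and equate their G entries.
Rows 1 and 3 agree on C; apply C→D and equate their D entries.
Rows 1 and 3 agree on BD; apply BD→H and equate their H entries.
Rows 1 and 3 agree on D; apply D→G and equate their G entries.
Row 2 is now all distinguished symbols — the join is lossless.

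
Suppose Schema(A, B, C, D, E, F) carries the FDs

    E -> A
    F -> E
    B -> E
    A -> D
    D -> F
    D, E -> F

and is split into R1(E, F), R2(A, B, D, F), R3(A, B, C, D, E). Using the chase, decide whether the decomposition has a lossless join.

Yes

Chase test. Columns are A, B, C, D, E, F; row i has aⱼ where attribute j ∈ Ri, else bᵢⱼ.
Initial tableau (one row per fragment):
  row 1: b11 b12 b13 b14 a5 a6
  row 2: a1 a2 b23 a4 b25 a6
  row 3: a1 a2 a3 a4 a5 b36
Rows 1 and 3 agree on E; apply E→A and equate their A entries.
Rows 1 and 2 agree on F; apply F→E and equate their E entries.
Rows 1 and 2 agree on A; apply A→D and equate their D entries.
Rows 1 and 3 agree on D; apply D→F and equate their F entries.
Row 3 is now all distinguished symbols — the join is lossless.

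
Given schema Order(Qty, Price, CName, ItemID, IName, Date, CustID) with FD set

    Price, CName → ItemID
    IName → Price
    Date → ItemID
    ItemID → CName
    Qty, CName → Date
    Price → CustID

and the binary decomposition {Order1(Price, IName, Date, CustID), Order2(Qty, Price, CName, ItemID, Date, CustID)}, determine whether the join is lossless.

No

Common attributes: Order1 ∩ Order2 = {Price, Date, CustID}.
Closure of {Price, Date, CustID}: Date → ItemID applies, adding ItemID; ItemID → CName applies, adding CName. So (Price, Date, CustID)⁺ = {Price, CName, ItemID, Date, CustID}.
The closure contains neither all of Order1 = {Price, IName, Date, CustID} nor all of Order2 = {Qty, Price, CName, ItemID, Date, CustID}, so the common attributes are not a superkey of either fragment. The join is lossy.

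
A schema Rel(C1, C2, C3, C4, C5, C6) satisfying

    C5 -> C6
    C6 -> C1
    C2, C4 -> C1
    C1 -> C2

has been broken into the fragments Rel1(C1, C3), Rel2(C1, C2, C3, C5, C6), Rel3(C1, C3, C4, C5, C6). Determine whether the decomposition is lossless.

Yes

Chase test. Columns are C1, C2, C3, C4, C5, C6; row i has aⱼ where attribute j ∈ Reli, else bᵢⱼ.
Initial tableau (one row per fragment):
  row 1: a1 b12 a3 b14 b15 b16
  row 2: a1 a2 a3 b24 a5 a6
  row 3: a1 b32 a3 a4 a5 a6
Rows 1 and 2 agree on C1; apply C1→C2 and equate their C2 entries.
Rows 1 and 3 agree on C1; apply C1→C2 and equate their C2 entries.
Row 3 is now all distinguished symbols — the join is lossless.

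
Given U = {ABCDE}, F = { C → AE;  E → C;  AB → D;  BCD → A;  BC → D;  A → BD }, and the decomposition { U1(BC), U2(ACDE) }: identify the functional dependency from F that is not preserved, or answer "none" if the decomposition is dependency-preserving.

A → BD

Check A → BD: no single fragment contains all of {ABD}, and the restricted closure of {A} across the fragments never reaches {BD}.
C → AE is preserved.
E → C is preserved.
AB → D is preserved.
BCD → A is preserved.
BC → D is preserved.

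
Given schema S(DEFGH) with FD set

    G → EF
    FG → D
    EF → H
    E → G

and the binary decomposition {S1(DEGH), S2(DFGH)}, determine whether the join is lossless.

Common attributes: S1 ∩ S2 = {DGH}.
Closure of {DGH}: G → EF applies, adding EF. So (DGH)⁺ = {DEFGH}.
This closure contains every attribute of S1, so S1 ∩ S2 → S1. The join is lossless.

Yes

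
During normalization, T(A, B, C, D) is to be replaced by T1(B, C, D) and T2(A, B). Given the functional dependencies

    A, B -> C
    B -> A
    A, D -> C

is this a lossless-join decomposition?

Yes

Common attributes: T1 ∩ T2 = {B}.
Closure of {B}: B → A applies, adding A; A, B → C applies, adding C. So (B)⁺ = {A, B, C}.
This closure contains every attribute of T2, so T1 ∩ T2 → T2. The join is lossless.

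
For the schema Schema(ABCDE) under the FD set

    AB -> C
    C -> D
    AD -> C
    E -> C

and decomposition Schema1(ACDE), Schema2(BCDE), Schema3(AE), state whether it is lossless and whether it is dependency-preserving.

Lossless test (chase): Rows 1 and 3 agree on E; apply E→C and equate their C entries. Rows 1 and 3 agree on C; apply C→D and equate their D entries. No row becomes fully distinguished — the join is lossy.
Dependency preservation: the restricted closure of {AB} across the fragments never reaches {C}, so AB → C cannot be enforced without a join — not preserved.

lossy and not dependency-preserving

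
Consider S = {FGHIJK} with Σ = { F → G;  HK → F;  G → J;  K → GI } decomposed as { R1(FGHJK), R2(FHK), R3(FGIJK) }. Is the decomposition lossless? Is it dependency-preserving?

Lossless test (chase): Rows 1 and 2 agree on F; apply F→G and equate their G entries. Rows 1 and 2 agree on G; apply G→J and equate their J entries. Rows 1 and 2 agree on K; apply K→GI and equate their GI entries. Rows 1 and 3 agree on K; apply K→GI and equate their GI entries. Row 1 is now all distinguished symbols — the join is lossless.
Dependency preservation: every FD's attributes lie within a single fragment, so each can be enforced locally — preserved.

lossless and dependency-preserving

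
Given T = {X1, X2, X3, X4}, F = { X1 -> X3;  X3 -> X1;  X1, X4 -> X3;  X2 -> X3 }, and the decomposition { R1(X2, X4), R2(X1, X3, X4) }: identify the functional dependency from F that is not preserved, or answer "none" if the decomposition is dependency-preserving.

X2 -> X3

Check X2 → X3: no single fragment contains all of {X2, X3}, and the restricted closure of {X2} across the fragments never reaches {X3}.
X1 → X3 is preserved.
X3 → X1 is preserved.
X1, X4 → X3 is preserved.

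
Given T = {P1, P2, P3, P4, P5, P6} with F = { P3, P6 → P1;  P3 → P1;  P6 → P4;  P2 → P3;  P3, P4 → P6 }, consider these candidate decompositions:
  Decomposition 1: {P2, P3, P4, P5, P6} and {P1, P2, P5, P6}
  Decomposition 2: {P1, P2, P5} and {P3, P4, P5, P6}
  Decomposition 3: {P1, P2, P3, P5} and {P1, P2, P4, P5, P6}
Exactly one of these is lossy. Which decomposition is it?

Decomposition 1: common = {P2, P5, P6}, closure = {P1, P2, P3, P4, P5, P6} → lossless.
Decomposition 2: common = {P5}, closure = {P5} → lossy.
Decomposition 3: common = {P1, P2, P5}, closure = {P1, P2, P3, P5} → lossless.

Decomposition 2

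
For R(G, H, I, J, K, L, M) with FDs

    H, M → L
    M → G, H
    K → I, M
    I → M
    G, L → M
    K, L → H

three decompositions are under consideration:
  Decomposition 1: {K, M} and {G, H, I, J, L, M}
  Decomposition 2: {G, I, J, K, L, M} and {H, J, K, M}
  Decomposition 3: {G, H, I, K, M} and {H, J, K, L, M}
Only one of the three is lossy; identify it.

Decomposition 1: common = {M}, closure = {G, H, L, M} → lossy.
Decomposition 2: common = {J, K, M}, closure = {G, H, I, J, K, L, M} → lossless.
Decomposition 3: common = {H, K, M}, closure = {G, H, I, K, L, M} → lossless.

Decomposition 1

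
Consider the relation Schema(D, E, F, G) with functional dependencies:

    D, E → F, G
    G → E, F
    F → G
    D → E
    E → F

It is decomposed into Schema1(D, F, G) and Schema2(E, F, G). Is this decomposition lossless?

Common attributes: Schema1 ∩ Schema2 = {F, G}.
Closure of {F, G}: G → E, F applies, adding E. So (F, G)⁺ = {E, F, G}.
This closure contains every attribute of Schema2, so Schema1 ∩ Schema2 → Schema2. The join is lossless.

Yes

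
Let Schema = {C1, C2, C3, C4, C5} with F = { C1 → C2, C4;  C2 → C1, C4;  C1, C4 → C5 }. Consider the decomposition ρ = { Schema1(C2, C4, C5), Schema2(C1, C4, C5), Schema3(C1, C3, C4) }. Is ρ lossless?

No

Chase test. Columns are C1, C2, C3, C4, C5; row i has aⱼ where attribute j ∈ Schemai, else bᵢⱼ.
Initial tableau (one row per fragment):
  row 1: b11 a2 b13 a4 a5
  row 2: a1 b22 b23 a4 a5
  row 3: a1 b32 a3 a4 b35
Rows 2 and 3 agree on C1; apply C1→C2, C4 and equate their C2, C4 entries.
Rows 2 and 3 agree on C1, C4; apply C1, C4→C5 and equate their C5 entries.
No row becomes fully distinguished — the join is lossy.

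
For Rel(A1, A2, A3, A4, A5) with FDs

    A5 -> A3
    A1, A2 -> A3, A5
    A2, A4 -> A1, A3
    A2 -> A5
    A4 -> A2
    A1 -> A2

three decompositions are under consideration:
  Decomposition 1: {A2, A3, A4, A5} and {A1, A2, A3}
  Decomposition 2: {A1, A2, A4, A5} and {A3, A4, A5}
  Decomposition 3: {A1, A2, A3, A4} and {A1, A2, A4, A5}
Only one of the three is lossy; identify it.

Decomposition 1: common = {A2, A3}, closure = {A2, A3, A5} → lossy.
Decomposition 2: common = {A4, A5}, closure = {A1, A2, A3, A4, A5} → lossless.
Decomposition 3: common = {A1, A2, A4}, closure = {A1, A2, A3, A4, A5} → lossless.

Decomposition 1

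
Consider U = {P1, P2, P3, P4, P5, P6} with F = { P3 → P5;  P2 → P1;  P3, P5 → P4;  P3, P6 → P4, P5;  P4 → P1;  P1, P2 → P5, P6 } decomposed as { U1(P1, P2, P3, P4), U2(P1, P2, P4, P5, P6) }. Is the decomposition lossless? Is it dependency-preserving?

Lossless test: (P1, P2, P4)⁺ = {P1, P2, P4, P5, P6}, which contains all of one fragment — lossless.
Dependency preservation: the restricted closure of {P3} across the fragments never reaches {P5}, so P3 → P5 cannot be enforced without a join — not preserved.

lossless but not dependency-preserving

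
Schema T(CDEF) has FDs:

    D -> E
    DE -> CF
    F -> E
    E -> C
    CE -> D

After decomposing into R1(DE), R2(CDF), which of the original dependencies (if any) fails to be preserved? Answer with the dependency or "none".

none

D → E lies within R1.
DE → CF: restricted closure across fragments reaches CF.
F → E: restricted closure across fragments reaches E.
E → C: restricted closure across fragments reaches C.
CE → D: restricted closure across fragments reaches D.
Every dependency is enforceable on the fragments, so the decomposition is dependency-preserving.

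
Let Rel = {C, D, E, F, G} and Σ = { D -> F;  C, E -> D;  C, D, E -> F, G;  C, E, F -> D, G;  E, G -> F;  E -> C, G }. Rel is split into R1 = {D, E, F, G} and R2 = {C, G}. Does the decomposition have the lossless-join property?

Common attributes: R1 ∩ R2 = {G}.
No dependency enlarges {G}, so (G)⁺ = {G}.
The closure contains neither all of R1 = {D, E, F, G} nor all of R2 = {C, G}, so the common attributes are not a superkey of either fragment. The join is lossy.

No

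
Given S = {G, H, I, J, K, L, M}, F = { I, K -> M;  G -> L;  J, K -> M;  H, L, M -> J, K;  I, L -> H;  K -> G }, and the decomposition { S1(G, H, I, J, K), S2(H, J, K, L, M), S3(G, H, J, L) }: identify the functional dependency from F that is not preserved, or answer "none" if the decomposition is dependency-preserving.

Check I, L → H: no single fragment contains all of {H, I, L}, and the restricted closure of {I, L} across the fragments never reaches {H}.
I, K → M is preserved.
G → L is preserved.
J, K → M is preserved.
H, L, M → J, K is preserved.
K → G is preserved.

I, L -> H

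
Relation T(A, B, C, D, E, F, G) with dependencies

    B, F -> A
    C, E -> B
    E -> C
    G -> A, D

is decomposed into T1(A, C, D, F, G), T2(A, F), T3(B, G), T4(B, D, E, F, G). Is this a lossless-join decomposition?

Chase test. Columns are A, B, C, D, E, F, G; row i has aⱼ where attribute j ∈ Ti, else bᵢⱼ.
Initial tableau (one row per fragment):
  row 1: a1 b12 a3 a4 b15 a6 a7
  row 2: a1 b22 b23 b24 b25 a6 b27
  row 3: b31 a2 b33 b34 b35 b36 a7
  row 4: b41 a2 b43 a4 a5 a6 a7
Rows 1 and 3 agree on G; apply G→A, D and equate their A, D entries.
Rows 1 and 4 agree on G; apply G→A, D and equate their A, D entries.
No row becomes fully distinguished — the join is lossy.

No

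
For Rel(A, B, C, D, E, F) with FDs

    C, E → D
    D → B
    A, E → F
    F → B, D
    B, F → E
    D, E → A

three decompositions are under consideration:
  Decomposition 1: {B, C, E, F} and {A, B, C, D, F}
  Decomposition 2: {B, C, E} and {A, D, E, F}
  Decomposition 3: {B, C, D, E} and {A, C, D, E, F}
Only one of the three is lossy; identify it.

Decomposition 2

Decomposition 1: common = {B, C, F}, closure = {A, B, C, D, E, F} → lossless.
Decomposition 2: common = {E}, closure = {E} → lossy.
Decomposition 3: common = {C, D, E}, closure = {A, B, C, D, E, F} → lossless.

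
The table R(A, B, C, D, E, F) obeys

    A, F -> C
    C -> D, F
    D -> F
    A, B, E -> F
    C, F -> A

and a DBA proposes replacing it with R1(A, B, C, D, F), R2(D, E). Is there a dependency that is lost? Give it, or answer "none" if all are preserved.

Check A, B, E → F: no single fragment contains all of {A, B, E, F}, and the restricted closure of {A, B, E} across the fragments never reaches {F}.
A, F → C is preserved.
C → D, F is preserved.
D → F is preserved.
C, F → A is preserved.

A, B, E -> F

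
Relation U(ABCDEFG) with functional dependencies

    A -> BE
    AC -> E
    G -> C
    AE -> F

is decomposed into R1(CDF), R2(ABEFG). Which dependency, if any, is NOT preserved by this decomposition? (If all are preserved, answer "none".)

Check G → C: no single fragment contains all of {CG}, and the restricted closure of {G} across the fragments never reaches {C}.
A → BE is preserved.
AC → E is preserved.
AE → F is preserved.

G -> C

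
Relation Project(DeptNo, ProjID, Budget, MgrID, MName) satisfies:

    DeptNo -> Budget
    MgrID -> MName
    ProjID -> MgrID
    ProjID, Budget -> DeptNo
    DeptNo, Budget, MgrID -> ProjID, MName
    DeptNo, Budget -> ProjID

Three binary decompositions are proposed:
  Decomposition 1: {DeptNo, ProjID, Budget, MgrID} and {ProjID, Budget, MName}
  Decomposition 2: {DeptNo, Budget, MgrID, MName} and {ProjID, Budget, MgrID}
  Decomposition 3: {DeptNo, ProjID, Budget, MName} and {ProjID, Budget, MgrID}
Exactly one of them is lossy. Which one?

Decomposition 2

Decomposition 1: common = {ProjID, Budget}, closure = {DeptNo, ProjID, Budget, MgrID, MName} → lossless.
Decomposition 2: common = {Budget, MgrID}, closure = {Budget, MgrID, MName} → lossy.
Decomposition 3: common = {ProjID, Budget}, closure = {DeptNo, ProjID, Budget, MgrID, MName} → lossless.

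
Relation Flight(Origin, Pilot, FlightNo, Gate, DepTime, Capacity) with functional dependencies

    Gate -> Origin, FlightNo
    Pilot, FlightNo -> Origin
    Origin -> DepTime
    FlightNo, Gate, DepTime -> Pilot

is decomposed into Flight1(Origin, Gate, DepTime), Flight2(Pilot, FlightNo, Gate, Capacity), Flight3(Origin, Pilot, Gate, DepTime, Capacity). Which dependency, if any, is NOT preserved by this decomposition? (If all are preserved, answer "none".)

Check Pilot, FlightNo → Origin: no single fragment contains all of {Origin, Pilot, FlightNo}, and the restricted closure of {Pilot, FlightNo} across the fragments never reaches {Origin}.
Gate → Origin, FlightNo is preserved.
Origin → DepTime is preserved.
FlightNo, Gate, DepTime → Pilot is preserved.

Pilot, FlightNo -> Origin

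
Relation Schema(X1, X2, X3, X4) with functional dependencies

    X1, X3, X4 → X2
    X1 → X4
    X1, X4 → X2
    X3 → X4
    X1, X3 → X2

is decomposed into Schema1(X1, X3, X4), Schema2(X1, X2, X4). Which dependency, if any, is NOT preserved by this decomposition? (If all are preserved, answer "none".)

X1, X3, X4 → X2: restricted closure across fragments reaches X2.
X1 → X4 lies within Schema1.
X1, X4 → X2 lies within Schema2.
X3 → X4 lies within Schema1.
X1, X3 → X2: restricted closure across fragments reaches X2.
Every dependency is enforceable on the fragments, so the decomposition is dependency-preserving.

none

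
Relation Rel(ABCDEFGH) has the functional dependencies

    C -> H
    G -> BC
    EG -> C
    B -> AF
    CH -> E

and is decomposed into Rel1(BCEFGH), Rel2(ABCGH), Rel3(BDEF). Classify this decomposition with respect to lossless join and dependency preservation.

lossy but dependency-preserving

Lossless test (chase): Rows 1 and 2 agree on B; apply B→AF and equate their AF entries. Rows 1 and 3 agree on B; apply B→AF and equate their AF entries. Rows 1 and 2 agree on CH; apply CH→E and equate their E entries. No row becomes fully distinguished — the join is lossy.
Dependency preservation: B → AF is not contained in any single fragment, but the restricted closure of its left-hand side across the fragments still reaches the right-hand side; the remaining FDs each lie inside some fragment. All dependencies are preserved.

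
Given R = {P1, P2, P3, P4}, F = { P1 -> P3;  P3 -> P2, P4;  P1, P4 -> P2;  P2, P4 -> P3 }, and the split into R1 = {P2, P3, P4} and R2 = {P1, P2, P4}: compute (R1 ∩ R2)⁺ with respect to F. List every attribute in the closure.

R1 ∩ R2 = {P2, P4}.
P2, P4 → P3 applies, adding P3
Closure: {P2, P3, P4}.

P2, P3, P4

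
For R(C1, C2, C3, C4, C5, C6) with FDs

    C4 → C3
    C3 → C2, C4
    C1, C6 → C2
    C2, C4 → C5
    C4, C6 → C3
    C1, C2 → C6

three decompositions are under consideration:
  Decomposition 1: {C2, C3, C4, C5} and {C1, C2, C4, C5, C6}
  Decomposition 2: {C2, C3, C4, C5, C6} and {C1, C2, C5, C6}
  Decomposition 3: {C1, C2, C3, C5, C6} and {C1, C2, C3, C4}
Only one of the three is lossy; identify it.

Decomposition 1: common = {C2, C4, C5}, closure = {C2, C3, C4, C5} → lossless.
Decomposition 2: common = {C2, C5, C6}, closure = {C2, C5, C6} → lossy.
Decomposition 3: common = {C1, C2, C3}, closure = {C1, C2, C3, C4, C5, C6} → lossless.

Decomposition 2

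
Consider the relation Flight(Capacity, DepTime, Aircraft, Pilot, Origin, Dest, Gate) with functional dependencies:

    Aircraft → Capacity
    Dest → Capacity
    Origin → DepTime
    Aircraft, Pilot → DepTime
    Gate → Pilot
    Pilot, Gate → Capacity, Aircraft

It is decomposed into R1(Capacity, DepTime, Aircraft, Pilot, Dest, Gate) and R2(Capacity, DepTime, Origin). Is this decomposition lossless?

Common attributes: R1 ∩ R2 = {Capacity, DepTime}.
No dependency enlarges {Capacity, DepTime}, so (Capacity, DepTime)⁺ = {Capacity, DepTime}.
The closure contains neither all of R1 = {Capacity, DepTime, Aircraft, Pilot, Dest, Gate} nor all of R2 = {Capacity, DepTime, Origin}, so the common attributes are not a superkey of either fragment. The join is lossy.

No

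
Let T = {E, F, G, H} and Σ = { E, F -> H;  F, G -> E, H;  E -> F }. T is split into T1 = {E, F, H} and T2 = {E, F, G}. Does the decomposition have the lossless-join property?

Common attributes: T1 ∩ T2 = {E, F}.
Closure of {E, F}: E, F → H applies, adding H. So (E, F)⁺ = {E, F, H}.
This closure contains every attribute of T1, so T1 ∩ T2 → T1. The join is lossless.

Yes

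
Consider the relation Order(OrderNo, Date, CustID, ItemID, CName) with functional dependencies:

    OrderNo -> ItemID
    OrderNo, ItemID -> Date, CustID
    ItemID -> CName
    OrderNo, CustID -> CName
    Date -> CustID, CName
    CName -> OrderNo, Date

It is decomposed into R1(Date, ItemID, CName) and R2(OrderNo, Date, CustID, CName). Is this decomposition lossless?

Common attributes: R1 ∩ R2 = {Date, CName}.
Closure of {Date, CName}: Date → CustID, CName applies, adding CustID; CName → OrderNo, Date applies, adding OrderNo; OrderNo → ItemID applies, adding ItemID. So (Date, CName)⁺ = {OrderNo, Date, CustID, ItemID, CName}.
This closure contains every attribute of R1, so R1 ∩ R2 → R1. The join is lossless.

Yes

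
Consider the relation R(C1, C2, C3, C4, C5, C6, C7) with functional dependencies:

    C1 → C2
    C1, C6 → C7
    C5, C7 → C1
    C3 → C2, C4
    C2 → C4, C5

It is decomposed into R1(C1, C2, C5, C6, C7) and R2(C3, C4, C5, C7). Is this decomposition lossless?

No

Common attributes: R1 ∩ R2 = {C5, C7}.
Closure of {C5, C7}: C5, C7 → C1 applies, adding C1; C1 → C2 applies, adding C2; C2 → C4, C5 applies, adding C4. So (C5, C7)⁺ = {C1, C2, C4, C5, C7}.
The closure contains neither all of R1 = {C1, C2, C5, C6, C7} nor all of R2 = {C3, C4, C5, C7}, so the common attributes are not a superkey of either fragment. The join is lossy.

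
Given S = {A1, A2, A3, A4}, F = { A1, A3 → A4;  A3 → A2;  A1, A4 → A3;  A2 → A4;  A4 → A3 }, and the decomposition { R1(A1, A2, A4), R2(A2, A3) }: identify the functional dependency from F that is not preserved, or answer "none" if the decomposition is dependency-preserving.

A1, A3 → A4: restricted closure across fragments reaches A4.
A3 → A2 lies within R2.
A1, A4 → A3: restricted closure across fragments reaches A3.
A2 → A4 lies within R1.
A4 → A3: restricted closure across fragments reaches A3.
Every dependency is enforceable on the fragments, so the decomposition is dependency-preserving.

none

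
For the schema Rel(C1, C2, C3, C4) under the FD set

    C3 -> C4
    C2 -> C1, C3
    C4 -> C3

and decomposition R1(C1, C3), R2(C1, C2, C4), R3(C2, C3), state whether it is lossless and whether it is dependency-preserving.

lossless but not dependency-preserving

Lossless test (chase): Rows 1 and 3 agree on C3; apply C3→C4 and equate their C4 entries. Rows 2 and 3 agree on C2; apply C2→C1, C3 and equate their C1, C3 entries. Rows 1 and 2 agree on C3; apply C3→C4 and equate their C4 entries. Row 2 is now all distinguished symbols — the join is lossless.
Dependency preservation: the restricted closure of {C3} across the fragments never reaches {C4}, so C3 → C4 cannot be enforced without a join — not preserved.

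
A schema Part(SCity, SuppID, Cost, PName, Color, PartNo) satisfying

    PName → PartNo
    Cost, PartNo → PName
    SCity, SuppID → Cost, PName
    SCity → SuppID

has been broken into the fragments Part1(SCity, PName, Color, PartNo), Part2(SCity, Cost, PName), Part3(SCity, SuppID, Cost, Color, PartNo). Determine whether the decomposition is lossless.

Chase test. Columns are SCity, SuppID, Cost, PName, Color, PartNo; row i has aⱼ where attribute j ∈ Parti, else bᵢⱼ.
Initial tableau (one row per fragment):
  row 1: a1 b12 b13 a4 a5 a6
  row 2: a1 b22 a3 a4 b25 b26
  row 3: a1 a2 a3 b34 a5 a6
Rows 1 and 2 agree on PName; apply PName→PartNo and equate their PartNo entries.
Rows 2 and 3 agree on Cost, PartNo; apply Cost, PartNo→PName and equate their PName entries.
Rows 1 and 2 agree on SCity; apply SCity→SuppID and equate their SuppID entries.
Rows 1 and 3 agree on SCity; apply SCity→SuppID and equate their SuppID entries.
Rows 1 and 2 agree on SCity, SuppID; apply SCity, SuppID→Cost, PName and equate their Cost, PName entries.
Row 1 is now all distinguished symbols — the join is lossless.

Yes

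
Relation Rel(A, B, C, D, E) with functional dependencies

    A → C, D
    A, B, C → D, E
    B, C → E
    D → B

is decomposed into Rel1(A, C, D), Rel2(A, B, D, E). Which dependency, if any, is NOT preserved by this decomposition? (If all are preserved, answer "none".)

B, C → E

Check B, C → E: no single fragment contains all of {B, C, E}, and the restricted closure of {B, C} across the fragments never reaches {E}.
A → C, D is preserved.
A, B, C → D, E is preserved.
D → B is preserved.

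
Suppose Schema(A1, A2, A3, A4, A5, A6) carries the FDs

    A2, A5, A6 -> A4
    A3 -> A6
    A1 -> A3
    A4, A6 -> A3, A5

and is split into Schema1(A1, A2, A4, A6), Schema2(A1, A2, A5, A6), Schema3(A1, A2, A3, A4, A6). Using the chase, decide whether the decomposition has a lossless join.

Chase test. Columns are A1, A2, A3, A4, A5, A6; row i has aⱼ where attribute j ∈ Schemai, else bᵢⱼ.
Initial tableau (one row per fragment):
  row 1: a1 a2 b13 a4 b15 a6
  row 2: a1 a2 b23 b24 a5 a6
  row 3: a1 a2 a3 a4 b35 a6
Rows 1 and 2 agree on A1; apply A1→A3 and equate their A3 entries.
Rows 1 and 3 agree on A1; apply A1→A3 and equate their A3 entries.
Rows 1 and 3 agree on A4, A6; apply A4, A6→A3, A5 and equate their A3, A5 entries.
No row becomes fully distinguished — the join is lossy.

No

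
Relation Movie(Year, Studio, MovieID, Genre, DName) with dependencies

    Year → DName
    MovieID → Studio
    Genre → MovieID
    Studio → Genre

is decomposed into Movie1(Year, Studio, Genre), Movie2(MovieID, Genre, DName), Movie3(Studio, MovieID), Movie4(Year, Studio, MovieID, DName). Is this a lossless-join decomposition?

Yes

Chase test. Columns are Year, Studio, MovieID, Genre, DName; row i has aⱼ where attribute j ∈ Moviei, else bᵢⱼ.
Initial tableau (one row per fragment):
  row 1: a1 a2 b13 a4 b15
  row 2: b21 b22 a3 a4 a5
  row 3: b31 a2 a3 b34 b35
  row 4: a1 a2 a3 b44 a5
Rows 1 and 4 agree on Year; apply Year→DName and equate their DName entries.
Rows 2 and 3 agree on MovieID; apply MovieID→Studio and equate their Studio entries.
Rows 1 and 2 agree on Genre; apply Genre→MovieID and equate their MovieID entries.
Rows 1 and 3 agree on Studio; apply Studio→Genre and equate their Genre entries.
Rows 1 and 4 agree on Studio; apply Studio→Genre and equate their Genre entries.
Row 1 is now all distinguished symbols — the join is lossless.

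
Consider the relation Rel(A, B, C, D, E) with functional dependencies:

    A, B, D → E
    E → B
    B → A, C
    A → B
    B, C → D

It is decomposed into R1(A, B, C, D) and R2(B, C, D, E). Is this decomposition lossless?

Common attributes: R1 ∩ R2 = {B, C, D}.
Closure of {B, C, D}: B → A, C applies, adding A; A, B, D → E applies, adding E. So (B, C, D)⁺ = {A, B, C, D, E}.
This closure contains every attribute of R1, so R1 ∩ R2 → R1. The join is lossless.

Yes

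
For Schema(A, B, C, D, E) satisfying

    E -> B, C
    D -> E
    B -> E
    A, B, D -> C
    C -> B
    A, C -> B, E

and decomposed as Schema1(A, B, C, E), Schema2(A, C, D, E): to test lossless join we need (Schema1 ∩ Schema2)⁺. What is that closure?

Schema1 ∩ Schema2 = {A, C, E}.
E → B, C applies, adding B
Closure: {A, B, C, E}.

A, B, C, E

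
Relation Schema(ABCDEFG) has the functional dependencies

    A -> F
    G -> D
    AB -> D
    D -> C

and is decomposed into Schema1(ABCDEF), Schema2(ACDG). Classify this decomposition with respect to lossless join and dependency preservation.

Lossless test: (ACD)⁺ = {ACDF}, which is a superkey of neither fragment — lossy.
Dependency preservation: every FD's attributes lie within a single fragment, so each can be enforced locally — preserved.

lossy but dependency-preserving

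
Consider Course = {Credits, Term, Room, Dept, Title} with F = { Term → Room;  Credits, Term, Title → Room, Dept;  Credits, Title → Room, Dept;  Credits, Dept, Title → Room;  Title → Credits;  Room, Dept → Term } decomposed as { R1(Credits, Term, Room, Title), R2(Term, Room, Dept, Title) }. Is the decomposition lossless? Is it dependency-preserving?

Lossless test: (Term, Room, Title)⁺ = {Credits, Term, Room, Dept, Title}, which contains all of one fragment — lossless.
Dependency preservation: Credits, Term, Title → Room, Dept; Credits, Title → Room, Dept; Credits, Dept, Title → Room are not contained in any single fragment, but the restricted closure of each left-hand side across the fragments still reaches the right-hand side; the remaining FDs each lie inside some fragment. All dependencies are preserved.

lossless and dependency-preserving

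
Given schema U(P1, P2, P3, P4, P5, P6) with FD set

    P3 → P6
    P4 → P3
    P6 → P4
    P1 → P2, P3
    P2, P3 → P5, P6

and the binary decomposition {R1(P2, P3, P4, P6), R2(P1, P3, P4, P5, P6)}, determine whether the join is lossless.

No

Common attributes: R1 ∩ R2 = {P3, P4, P6}.
No dependency enlarges {P3, P4, P6}, so (P3, P4, P6)⁺ = {P3, P4, P6}.
The closure contains neither all of R1 = {P2, P3, P4, P6} nor all of R2 = {P1, P3, P4, P5, P6}, so the common attributes are not a superkey of either fragment. The join is lossy.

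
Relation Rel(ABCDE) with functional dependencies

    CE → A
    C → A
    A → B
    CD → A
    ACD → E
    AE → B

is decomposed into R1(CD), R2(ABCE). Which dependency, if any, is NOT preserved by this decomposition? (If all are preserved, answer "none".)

ACD → E

Check ACD → E: no single fragment contains all of {ACDE}, and the restricted closure of {ACD} across the fragments never reaches {E}.
CE → A is preserved.
C → A is preserved.
A → B is preserved.
CD → A is preserved.
AE → B is preserved.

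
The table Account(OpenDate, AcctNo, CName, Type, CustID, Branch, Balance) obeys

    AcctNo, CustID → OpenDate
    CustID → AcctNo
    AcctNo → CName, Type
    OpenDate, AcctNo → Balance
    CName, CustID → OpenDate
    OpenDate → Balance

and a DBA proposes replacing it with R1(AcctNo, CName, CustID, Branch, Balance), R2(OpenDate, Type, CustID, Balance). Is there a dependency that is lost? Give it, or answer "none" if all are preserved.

AcctNo → CName, Type

Check AcctNo → CName, Type: no single fragment contains all of {AcctNo, CName, Type}, and the restricted closure of {AcctNo} across the fragments never reaches {CName, Type}.
AcctNo, CustID → OpenDate is preserved.
CustID → AcctNo is preserved.
OpenDate, AcctNo → Balance is preserved.
CName, CustID → OpenDate is preserved.
OpenDate → Balance is preserved.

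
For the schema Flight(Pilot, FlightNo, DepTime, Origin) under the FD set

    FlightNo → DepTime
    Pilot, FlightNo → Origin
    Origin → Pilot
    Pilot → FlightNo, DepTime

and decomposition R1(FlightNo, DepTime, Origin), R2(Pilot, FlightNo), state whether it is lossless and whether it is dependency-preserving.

lossy and not dependency-preserving

Lossless test: (FlightNo)⁺ = {FlightNo, DepTime}, which is a superkey of neither fragment — lossy.
Dependency preservation: the restricted closure of {Pilot, FlightNo} across the fragments never reaches {Origin}, so Pilot, FlightNo → Origin cannot be enforced without a join — not preserved.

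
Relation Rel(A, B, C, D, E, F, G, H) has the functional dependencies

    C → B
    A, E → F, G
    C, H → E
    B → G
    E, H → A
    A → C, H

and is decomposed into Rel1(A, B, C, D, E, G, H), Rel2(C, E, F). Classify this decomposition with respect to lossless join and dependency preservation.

Lossless test: (C, E)⁺ = {B, C, E, G}, which is a superkey of neither fragment — lossy.
Dependency preservation: the restricted closure of {A, E} across the fragments never reaches {F, G}, so A, E → F, G cannot be enforced without a join — not preserved.

lossy and not dependency-preserving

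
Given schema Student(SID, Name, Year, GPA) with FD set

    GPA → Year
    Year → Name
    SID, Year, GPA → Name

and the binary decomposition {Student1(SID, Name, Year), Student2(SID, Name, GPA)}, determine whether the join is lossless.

Common attributes: Student1 ∩ Student2 = {SID, Name}.
No dependency enlarges {SID, Name}, so (SID, Name)⁺ = {SID, Name}.
The closure contains neither all of Student1 = {SID, Name, Year} nor all of Student2 = {SID, Name, GPA}, so the common attributes are not a superkey of either fragment. The join is lossy.

No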